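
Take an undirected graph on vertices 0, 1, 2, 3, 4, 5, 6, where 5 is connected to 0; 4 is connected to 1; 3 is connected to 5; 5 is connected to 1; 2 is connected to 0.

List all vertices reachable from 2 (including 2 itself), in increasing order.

0, 1, 2, 3, 4, 5

Start at 2.
Its neighbours: 0.
Then their neighbours: 5.
Then next layer: 1, 3.
Then next layer: 4.
Nothing further is reachable.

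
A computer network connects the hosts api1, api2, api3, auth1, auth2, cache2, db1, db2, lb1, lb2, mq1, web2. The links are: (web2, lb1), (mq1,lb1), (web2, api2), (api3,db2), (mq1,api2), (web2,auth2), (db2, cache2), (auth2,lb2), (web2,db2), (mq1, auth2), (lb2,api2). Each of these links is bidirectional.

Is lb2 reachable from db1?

db1 has no edges, so nothing is reachable from it.

No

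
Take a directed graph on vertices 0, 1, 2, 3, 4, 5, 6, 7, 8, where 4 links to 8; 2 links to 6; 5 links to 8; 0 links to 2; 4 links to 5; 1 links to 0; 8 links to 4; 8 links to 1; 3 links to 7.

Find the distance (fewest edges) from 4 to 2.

4

Distance 0: 4.
Distance 1: 5, 8.
Distance 2: 1.
Distance 3: 0.
Distance 4: 2 — contains 2.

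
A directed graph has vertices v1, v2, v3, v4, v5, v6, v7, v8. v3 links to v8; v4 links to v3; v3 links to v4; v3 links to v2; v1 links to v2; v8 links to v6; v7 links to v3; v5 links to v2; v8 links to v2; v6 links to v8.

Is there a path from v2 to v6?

No

v2 has no outgoing edges, so nothing is reachable from it.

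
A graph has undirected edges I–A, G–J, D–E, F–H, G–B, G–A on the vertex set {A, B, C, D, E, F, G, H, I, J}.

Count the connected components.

4

From A: component {A, B, G, I, J}.
From C: component {C}.
From D: component {D, E}.
From F: component {F, H}.
That's 4 components.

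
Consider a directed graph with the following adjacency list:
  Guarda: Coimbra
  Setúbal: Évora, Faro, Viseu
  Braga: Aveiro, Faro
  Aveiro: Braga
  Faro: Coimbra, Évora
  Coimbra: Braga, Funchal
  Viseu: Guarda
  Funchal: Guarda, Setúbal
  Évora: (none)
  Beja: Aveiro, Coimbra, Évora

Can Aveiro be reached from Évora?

No

Évora has no outgoing edges, so nothing is reachable from it.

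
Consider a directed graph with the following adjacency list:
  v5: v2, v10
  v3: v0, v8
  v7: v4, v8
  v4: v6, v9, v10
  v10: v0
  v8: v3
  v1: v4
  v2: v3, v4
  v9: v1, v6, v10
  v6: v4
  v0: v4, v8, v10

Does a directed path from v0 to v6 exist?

Explore from v0.
Distance 1: reach v4, v8, v10.
Distance 2: reach v3, v6, v9.
Found v6.

Yes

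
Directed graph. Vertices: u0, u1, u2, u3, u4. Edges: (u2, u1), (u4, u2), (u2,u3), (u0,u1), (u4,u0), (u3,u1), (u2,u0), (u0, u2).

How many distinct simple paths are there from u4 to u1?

u4→u0→u1
u4→u0→u2→u1
u4→u0→u2→u3→u1
u4→u2→u0→u1
u4→u2→u1
u4→u2→u3→u1

6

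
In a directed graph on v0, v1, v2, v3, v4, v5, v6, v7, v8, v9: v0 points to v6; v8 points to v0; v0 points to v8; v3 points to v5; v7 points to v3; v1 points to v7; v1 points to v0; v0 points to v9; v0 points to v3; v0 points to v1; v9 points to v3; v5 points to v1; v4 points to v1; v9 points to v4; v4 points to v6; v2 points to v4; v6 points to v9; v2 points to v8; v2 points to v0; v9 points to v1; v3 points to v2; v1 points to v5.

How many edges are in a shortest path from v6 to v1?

2

Distance 0: v6.
Distance 1: v9.
Distance 2: v1, v3, v4 — contains v1.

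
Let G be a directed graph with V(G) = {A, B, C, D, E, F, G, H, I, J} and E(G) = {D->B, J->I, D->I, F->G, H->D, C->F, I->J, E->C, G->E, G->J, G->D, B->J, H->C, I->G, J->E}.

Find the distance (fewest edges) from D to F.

5

Distance 0: D.
Distance 1: B, I.
Distance 2: G, J.
Distance 3: E.
Distance 4: C.
Distance 5: F — contains F.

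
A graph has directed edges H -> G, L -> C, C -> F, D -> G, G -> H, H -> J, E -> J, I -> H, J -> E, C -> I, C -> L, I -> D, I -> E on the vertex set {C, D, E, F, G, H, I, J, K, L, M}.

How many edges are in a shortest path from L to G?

4

Distance 0: L.
Distance 1: C.
Distance 2: F, I.
Distance 3: D, E, H.
Distance 4: G, J — contains G.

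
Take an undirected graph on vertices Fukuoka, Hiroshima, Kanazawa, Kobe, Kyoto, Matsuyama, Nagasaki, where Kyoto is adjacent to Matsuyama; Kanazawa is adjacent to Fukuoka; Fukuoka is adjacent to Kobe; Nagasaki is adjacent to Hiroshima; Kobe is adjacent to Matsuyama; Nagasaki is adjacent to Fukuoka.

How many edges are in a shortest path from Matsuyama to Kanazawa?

3

Distance 0: Matsuyama.
Distance 1: Kobe, Kyoto.
Distance 2: Fukuoka.
Distance 3: Kanazawa, Nagasaki — contains Kanazawa.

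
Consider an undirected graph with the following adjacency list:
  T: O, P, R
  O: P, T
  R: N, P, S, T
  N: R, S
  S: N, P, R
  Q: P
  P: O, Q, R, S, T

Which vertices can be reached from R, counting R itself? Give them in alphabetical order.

N, O, P, Q, R, S, T

Start at R.
Its neighbours: N, P, S, T.
Then their neighbours: O, Q.
Every vertex is now reached.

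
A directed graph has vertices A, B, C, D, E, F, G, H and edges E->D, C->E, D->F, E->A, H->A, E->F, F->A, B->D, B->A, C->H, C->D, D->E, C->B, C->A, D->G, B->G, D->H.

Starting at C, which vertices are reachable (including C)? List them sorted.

A, B, C, D, E, F, G, H

Start at C.
Its neighbours: A, B, D, E, H.
Then their neighbours: F, G.
Every vertex is now reached.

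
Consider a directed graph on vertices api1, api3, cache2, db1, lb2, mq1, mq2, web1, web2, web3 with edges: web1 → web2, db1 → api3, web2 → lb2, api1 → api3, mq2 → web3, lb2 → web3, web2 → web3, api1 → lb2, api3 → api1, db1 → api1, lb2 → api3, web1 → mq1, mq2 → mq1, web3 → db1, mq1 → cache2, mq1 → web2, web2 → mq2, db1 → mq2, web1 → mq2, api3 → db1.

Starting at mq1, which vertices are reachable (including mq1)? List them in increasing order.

Start at mq1.
Its neighbours: cache2, web2.
Then their neighbours: lb2, mq2, web3.
Then next layer: api3, db1.
Then next layer: api1.
Nothing further is reachable.

api1, api3, cache2, db1, lb2, mq1, mq2, web2, web3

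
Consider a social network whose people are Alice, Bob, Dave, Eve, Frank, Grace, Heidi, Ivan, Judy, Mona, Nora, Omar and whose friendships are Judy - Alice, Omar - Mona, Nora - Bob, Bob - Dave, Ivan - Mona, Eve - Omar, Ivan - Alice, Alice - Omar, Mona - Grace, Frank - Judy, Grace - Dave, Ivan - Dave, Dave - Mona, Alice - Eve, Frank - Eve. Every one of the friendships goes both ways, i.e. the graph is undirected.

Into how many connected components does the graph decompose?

2

From Alice: component {Alice, Bob, Dave, Eve, Frank, Grace, Ivan, Judy, Mona, Nora, Omar}.
From Heidi: component {Heidi}.
That's 2 components.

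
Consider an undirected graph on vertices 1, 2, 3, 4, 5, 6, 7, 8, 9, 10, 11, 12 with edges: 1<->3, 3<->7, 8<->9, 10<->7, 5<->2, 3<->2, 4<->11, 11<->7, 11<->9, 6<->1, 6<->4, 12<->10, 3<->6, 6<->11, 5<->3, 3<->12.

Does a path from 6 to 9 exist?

Explore from 6.
Distance 1: reach 1, 3, 4, 11.
Distance 2: reach 2, 5, 7, 9, 12.
Found 9.

Yes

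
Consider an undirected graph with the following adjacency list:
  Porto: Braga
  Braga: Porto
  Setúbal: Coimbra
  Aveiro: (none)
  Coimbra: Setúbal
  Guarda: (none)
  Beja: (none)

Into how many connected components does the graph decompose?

From Aveiro: component {Aveiro}.
From Beja: component {Beja}.
From Braga: component {Braga, Porto}.
From Coimbra: component {Coimbra, Setúbal}.
From Guarda: component {Guarda}.
That's 5 components.

5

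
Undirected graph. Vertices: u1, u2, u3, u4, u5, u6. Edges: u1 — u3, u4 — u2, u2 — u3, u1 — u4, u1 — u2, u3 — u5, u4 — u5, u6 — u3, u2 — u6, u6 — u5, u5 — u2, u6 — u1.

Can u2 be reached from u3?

Yes

Explore from u3.
Distance 1: reach u1, u2, u5, u6.
Found u2.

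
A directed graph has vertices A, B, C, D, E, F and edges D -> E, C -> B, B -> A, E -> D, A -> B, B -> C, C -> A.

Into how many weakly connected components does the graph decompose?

3

From A: component {A, B, C}.
From D: component {D, E}.
From F: component {F}.
That's 3 components.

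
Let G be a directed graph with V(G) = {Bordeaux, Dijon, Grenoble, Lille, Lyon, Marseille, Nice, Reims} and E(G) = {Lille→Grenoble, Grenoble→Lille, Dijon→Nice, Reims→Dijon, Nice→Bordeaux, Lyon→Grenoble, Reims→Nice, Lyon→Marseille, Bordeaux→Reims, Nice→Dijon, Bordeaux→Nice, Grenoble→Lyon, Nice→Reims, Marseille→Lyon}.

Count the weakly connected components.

From Bordeaux: component {Bordeaux, Dijon, Nice, Reims}.
From Grenoble: component {Grenoble, Lille, Lyon, Marseille}.
That's 2 components.

2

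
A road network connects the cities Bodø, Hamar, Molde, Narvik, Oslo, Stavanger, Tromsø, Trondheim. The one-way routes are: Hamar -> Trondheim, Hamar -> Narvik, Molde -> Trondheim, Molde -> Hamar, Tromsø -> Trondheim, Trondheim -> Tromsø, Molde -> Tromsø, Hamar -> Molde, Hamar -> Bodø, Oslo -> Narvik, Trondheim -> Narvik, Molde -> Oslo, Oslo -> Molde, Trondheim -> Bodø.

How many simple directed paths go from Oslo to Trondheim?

3

Oslo→Molde→Hamar→Trondheim
Oslo→Molde→Tromsø→Trondheim
Oslo→Molde→Trondheim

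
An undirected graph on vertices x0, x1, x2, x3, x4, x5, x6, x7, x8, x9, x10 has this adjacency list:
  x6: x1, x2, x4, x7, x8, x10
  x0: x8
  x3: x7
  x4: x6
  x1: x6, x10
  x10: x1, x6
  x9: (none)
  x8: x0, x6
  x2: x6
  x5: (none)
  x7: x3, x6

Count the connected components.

3

From x0: component {x0, x1, x2, x3, x4, x6, x7, x8, x10}.
From x5: component {x5}.
From x9: component {x9}.
That's 3 components.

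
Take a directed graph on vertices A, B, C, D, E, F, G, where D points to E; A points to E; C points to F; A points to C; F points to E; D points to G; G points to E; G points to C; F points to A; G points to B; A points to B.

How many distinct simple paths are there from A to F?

A→C→F

1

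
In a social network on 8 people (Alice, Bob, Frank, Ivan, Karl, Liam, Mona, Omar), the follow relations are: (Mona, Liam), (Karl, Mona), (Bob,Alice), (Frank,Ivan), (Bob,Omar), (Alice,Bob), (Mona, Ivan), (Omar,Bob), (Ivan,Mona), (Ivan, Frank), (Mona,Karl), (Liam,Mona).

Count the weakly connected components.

2

From Alice: component {Alice, Bob, Omar}.
From Frank: component {Frank, Ivan, Karl, Liam, Mona}.
That's 2 components.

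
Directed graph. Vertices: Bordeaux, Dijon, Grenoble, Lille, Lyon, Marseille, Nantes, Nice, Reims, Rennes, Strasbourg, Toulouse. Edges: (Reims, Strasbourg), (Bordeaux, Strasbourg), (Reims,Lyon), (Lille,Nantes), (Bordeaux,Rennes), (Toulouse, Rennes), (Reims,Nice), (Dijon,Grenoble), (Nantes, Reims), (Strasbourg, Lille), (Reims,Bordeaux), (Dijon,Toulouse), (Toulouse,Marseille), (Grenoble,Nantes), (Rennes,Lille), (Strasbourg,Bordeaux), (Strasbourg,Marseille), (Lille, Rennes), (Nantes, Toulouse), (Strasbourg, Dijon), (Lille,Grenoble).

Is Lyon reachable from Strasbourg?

Yes

Explore from Strasbourg.
Distance 1: reach Bordeaux, Dijon, Lille, Marseille.
Distance 2: reach Grenoble, Nantes, Rennes, Toulouse.
Distance 3: reach Reims.
Distance 4: reach Lyon, Nice.
Found Lyon.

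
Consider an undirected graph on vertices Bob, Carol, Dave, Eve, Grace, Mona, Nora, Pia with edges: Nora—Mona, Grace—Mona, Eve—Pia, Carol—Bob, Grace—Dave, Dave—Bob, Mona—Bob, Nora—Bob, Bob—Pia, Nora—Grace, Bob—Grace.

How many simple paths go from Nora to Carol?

Nora–Bob–Carol
Nora–Grace–Bob–Carol
Nora–Grace–Dave–Bob–Carol
Nora–Grace–Mona–Bob–Carol
Nora–Mona–Bob–Carol
Nora–Mona–Grace–Bob–Carol
Nora–Mona–Grace–Dave–Bob–Carol

7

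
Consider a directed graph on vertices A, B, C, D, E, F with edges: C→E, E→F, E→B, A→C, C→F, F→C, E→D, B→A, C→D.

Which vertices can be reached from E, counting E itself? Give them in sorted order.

A, B, C, D, E, F

Start at E.
Its neighbours: B, D, F.
Then their neighbours: A, C.
Every vertex is now reached.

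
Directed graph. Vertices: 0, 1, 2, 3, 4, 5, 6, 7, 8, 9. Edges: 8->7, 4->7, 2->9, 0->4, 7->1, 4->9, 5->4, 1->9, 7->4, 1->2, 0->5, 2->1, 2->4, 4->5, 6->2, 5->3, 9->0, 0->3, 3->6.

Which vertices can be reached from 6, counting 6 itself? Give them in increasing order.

Start at 6.
Its neighbours: 2.
Then their neighbours: 1, 4, 9.
Then next layer: 0, 5, 7.
Then next layer: 3.
Nothing further is reachable.

0, 1, 2, 3, 4, 5, 6, 7, 9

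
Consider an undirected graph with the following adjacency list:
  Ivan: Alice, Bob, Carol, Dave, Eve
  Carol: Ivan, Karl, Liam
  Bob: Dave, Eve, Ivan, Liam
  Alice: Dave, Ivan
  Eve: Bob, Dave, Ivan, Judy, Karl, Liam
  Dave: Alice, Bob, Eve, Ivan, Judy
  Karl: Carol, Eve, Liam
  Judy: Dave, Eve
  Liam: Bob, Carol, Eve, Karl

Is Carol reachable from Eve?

Yes

Explore from Eve.
Distance 1: reach Bob, Dave, Ivan, Judy, Karl, Liam.
Distance 2: reach Alice, Carol.
Found Carol.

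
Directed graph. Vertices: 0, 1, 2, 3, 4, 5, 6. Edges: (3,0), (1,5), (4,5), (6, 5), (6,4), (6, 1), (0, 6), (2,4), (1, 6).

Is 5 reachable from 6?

Yes

Explore from 6.
Distance 1: reach 1, 4, 5.
Found 5.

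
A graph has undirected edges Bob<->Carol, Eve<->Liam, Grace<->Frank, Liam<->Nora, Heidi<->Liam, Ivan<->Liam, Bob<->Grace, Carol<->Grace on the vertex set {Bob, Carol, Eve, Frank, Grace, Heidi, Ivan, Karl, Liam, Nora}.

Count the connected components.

From Bob: component {Bob, Carol, Frank, Grace}.
From Eve: component {Eve, Heidi, Ivan, Liam, Nora}.
From Karl: component {Karl}.
That's 3 components.

3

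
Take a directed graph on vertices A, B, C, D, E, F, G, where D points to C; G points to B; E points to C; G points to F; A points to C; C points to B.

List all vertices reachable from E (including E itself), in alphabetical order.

Start at E.
Its neighbours: C.
Then their neighbours: B.
Nothing further is reachable.

B, C, E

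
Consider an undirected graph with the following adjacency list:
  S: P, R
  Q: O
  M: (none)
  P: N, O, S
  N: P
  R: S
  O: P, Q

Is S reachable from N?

Yes

Explore from N.
Distance 1: reach P.
Distance 2: reach O, S.
Found S.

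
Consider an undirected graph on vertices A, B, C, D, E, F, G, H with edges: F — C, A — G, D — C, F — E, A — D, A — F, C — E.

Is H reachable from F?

Explore from F.
Distance 1: reach A, C, E.
Distance 2: reach D, G.
The search is exhausted without reaching H; it lies in a different component.

No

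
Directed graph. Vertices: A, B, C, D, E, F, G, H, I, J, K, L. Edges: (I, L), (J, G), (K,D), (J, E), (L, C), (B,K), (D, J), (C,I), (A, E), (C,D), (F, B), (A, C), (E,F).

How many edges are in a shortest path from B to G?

Distance 0: B.
Distance 1: K.
Distance 2: D.
Distance 3: J.
Distance 4: E, G — contains G.

4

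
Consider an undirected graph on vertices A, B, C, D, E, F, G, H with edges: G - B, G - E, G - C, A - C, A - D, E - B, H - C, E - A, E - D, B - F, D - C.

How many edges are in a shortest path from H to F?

4

Distance 0: H.
Distance 1: C.
Distance 2: A, D, G.
Distance 3: B, E.
Distance 4: F — contains F.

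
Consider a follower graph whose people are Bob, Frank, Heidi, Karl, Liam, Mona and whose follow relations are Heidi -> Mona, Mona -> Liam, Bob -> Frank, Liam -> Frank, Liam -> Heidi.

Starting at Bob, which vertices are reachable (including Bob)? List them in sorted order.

Bob, Frank

Start at Bob.
Its neighbours: Frank.
Nothing further is reachable.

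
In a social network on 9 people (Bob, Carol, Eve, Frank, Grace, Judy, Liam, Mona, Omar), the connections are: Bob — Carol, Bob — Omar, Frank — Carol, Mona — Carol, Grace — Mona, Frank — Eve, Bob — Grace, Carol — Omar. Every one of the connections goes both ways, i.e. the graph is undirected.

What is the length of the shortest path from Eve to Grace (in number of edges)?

4

Distance 0: Eve.
Distance 1: Frank.
Distance 2: Carol.
Distance 3: Bob, Mona, Omar.
Distance 4: Grace — contains Grace.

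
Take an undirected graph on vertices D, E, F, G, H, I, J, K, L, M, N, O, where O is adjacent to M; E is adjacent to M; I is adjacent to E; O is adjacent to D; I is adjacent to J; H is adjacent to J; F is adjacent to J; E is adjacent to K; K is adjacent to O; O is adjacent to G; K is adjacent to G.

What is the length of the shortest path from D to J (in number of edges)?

Distance 0: D.
Distance 1: O.
Distance 2: G, K, M.
Distance 3: E.
Distance 4: I.
Distance 5: J — contains J.

5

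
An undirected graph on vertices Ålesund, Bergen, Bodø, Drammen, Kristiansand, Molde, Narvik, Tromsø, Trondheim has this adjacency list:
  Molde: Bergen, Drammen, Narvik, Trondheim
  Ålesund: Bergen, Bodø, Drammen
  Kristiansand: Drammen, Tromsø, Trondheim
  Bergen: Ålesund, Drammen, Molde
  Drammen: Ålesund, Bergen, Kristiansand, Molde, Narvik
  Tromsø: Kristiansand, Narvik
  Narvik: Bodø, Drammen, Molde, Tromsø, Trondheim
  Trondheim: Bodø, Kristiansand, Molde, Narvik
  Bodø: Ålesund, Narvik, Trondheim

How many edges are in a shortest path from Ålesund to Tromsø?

Distance 0: Ålesund.
Distance 1: Bergen, Bodø, Drammen.
Distance 2: Kristiansand, Molde, Narvik, Trondheim.
Distance 3: Tromsø — contains Tromsø.

3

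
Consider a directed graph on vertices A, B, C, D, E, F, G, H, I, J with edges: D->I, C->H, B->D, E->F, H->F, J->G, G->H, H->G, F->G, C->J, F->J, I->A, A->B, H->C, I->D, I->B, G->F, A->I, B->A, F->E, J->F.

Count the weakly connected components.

2

From A: component {A, B, D, I}.
From C: component {C, E, F, G, H, J}.
That's 2 components.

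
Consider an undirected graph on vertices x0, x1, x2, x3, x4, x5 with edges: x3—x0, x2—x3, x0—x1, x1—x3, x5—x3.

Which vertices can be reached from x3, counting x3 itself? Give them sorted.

Start at x3.
Its neighbours: x0, x1, x2, x5.
Nothing further is reachable.

x0, x1, x2, x3, x5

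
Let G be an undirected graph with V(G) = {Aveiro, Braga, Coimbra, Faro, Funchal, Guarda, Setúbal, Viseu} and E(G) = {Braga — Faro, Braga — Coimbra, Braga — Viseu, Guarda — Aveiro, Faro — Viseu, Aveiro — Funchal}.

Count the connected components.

3

From Aveiro: component {Aveiro, Funchal, Guarda}.
From Braga: component {Braga, Coimbra, Faro, Viseu}.
From Setúbal: component {Setúbal}.
That's 3 components.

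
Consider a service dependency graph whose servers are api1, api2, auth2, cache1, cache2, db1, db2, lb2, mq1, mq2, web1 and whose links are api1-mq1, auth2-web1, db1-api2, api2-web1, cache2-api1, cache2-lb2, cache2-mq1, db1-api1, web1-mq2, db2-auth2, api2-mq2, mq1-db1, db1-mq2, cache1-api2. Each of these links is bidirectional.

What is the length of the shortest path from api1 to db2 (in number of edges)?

5

Distance 0: api1.
Distance 1: cache2, db1, mq1.
Distance 2: api2, lb2, mq2.
Distance 3: cache1, web1.
Distance 4: auth2.
Distance 5: db2 — contains db2.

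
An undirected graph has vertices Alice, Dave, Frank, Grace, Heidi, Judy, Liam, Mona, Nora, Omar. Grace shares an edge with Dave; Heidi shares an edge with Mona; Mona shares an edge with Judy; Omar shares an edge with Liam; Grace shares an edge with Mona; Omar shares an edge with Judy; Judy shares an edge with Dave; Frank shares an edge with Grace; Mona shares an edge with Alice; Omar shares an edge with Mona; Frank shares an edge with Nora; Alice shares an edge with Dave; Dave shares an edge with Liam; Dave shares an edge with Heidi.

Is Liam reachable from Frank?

Explore from Frank.
Distance 1: reach Grace, Nora.
Distance 2: reach Dave, Mona.
Distance 3: reach Alice, Heidi, Judy, Liam, Omar.
Found Liam.

Yes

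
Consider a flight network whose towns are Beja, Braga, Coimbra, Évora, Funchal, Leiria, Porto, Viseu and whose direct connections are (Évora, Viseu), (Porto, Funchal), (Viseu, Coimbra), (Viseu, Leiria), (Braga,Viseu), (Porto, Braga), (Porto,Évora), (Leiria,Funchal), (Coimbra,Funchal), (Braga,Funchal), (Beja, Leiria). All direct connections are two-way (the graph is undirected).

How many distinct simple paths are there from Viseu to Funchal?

Viseu–Braga–Funchal
Viseu–Braga–Porto–Funchal
Viseu–Coimbra–Funchal
Viseu–Évora–Porto–Braga–Funchal
Viseu–Évora–Porto–Funchal
Viseu–Leiria–Funchal

6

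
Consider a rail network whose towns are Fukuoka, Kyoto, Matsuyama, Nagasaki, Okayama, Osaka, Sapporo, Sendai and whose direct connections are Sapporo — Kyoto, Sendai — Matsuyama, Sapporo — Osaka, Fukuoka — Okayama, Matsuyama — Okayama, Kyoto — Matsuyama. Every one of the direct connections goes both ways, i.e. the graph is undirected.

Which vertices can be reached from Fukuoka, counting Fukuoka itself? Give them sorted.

Start at Fukuoka.
Its neighbours: Okayama.
Then their neighbours: Matsuyama.
Then next layer: Kyoto, Sendai.
Then next layer: Sapporo.
Then next layer: Osaka.
Nothing further is reachable.

Fukuoka, Kyoto, Matsuyama, Okayama, Osaka, Sapporo, Sendai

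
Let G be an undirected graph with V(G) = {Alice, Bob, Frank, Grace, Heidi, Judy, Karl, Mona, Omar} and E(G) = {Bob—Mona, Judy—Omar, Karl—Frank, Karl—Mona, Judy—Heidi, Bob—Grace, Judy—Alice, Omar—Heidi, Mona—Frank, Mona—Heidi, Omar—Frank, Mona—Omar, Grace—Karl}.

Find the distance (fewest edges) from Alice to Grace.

5

Distance 0: Alice.
Distance 1: Judy.
Distance 2: Heidi, Omar.
Distance 3: Frank, Mona.
Distance 4: Bob, Karl.
Distance 5: Grace — contains Grace.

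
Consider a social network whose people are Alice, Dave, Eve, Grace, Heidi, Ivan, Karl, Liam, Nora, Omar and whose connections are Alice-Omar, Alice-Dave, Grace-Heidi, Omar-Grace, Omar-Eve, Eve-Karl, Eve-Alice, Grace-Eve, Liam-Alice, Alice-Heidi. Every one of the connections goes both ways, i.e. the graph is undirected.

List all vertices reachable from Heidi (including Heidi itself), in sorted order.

Start at Heidi.
Its neighbours: Alice, Grace.
Then their neighbours: Dave, Eve, Liam, Omar.
Then next layer: Karl.
Nothing further is reachable.

Alice, Dave, Eve, Grace, Heidi, Karl, Liam, Omar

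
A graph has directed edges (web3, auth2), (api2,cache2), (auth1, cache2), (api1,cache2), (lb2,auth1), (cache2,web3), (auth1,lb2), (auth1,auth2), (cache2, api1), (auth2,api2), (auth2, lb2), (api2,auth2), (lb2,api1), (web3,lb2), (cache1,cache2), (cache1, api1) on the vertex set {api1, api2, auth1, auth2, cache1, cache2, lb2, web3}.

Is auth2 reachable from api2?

Yes

Explore from api2.
Distance 1: reach auth2, cache2.
Found auth2.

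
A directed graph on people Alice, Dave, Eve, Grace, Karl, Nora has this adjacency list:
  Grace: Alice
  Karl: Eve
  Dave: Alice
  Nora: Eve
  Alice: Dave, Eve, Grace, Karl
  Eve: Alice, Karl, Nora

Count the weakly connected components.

1

From Alice: component {Alice, Dave, Eve, Grace, Karl, Nora}.
That's 1 component.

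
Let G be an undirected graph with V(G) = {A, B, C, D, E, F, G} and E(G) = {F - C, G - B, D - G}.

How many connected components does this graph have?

From A: component {A}.
From B: component {B, D, G}.
From C: component {C, F}.
From E: component {E}.
That's 4 components.

4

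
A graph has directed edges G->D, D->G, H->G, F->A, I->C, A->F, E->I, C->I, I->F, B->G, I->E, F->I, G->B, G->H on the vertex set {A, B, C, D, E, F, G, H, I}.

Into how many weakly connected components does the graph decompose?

From A: component {A, C, E, F, I}.
From B: component {B, D, G, H}.
That's 2 components.

2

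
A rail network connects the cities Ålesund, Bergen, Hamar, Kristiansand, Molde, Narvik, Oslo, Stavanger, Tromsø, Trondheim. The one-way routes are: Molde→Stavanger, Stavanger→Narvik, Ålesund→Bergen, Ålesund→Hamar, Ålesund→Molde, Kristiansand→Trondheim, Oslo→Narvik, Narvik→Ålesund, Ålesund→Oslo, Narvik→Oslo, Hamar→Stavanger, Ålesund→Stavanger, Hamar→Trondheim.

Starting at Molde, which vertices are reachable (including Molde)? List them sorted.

Ålesund, Bergen, Hamar, Molde, Narvik, Oslo, Stavanger, Trondheim

Start at Molde.
Its neighbours: Stavanger.
Then their neighbours: Narvik.
Then next layer: Ålesund, Oslo.
Then next layer: Bergen, Hamar.
Then next layer: Trondheim.
Nothing further is reachable.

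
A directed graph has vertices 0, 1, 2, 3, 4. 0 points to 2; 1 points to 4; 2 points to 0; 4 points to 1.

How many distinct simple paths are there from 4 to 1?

1

4→1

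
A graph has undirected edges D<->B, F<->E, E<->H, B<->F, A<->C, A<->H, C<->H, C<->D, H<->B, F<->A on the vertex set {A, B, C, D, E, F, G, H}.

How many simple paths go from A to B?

9

A–C–D–B
A–C–H–B
A–C–H–E–F–B
A–F–B
A–F–E–H–B
A–F–E–H–C–D–B
A–H–B
A–H–C–D–B
A–H–E–F–B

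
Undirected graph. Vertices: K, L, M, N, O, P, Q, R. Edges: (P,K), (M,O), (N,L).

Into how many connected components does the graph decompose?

From K: component {K, P}.
From L: component {L, N}.
From M: component {M, O}.
From Q: component {Q}.
From R: component {R}.
That's 5 components.

5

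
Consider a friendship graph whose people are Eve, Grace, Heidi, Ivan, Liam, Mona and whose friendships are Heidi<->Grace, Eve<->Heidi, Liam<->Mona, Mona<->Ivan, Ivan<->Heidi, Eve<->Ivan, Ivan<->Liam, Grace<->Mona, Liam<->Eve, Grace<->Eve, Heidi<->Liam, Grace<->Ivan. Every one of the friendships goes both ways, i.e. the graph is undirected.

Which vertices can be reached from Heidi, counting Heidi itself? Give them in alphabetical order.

Start at Heidi.
Its neighbours: Eve, Grace, Ivan, Liam.
Then their neighbours: Mona.
Every vertex is now reached.

Eve, Grace, Heidi, Ivan, Liam, Mona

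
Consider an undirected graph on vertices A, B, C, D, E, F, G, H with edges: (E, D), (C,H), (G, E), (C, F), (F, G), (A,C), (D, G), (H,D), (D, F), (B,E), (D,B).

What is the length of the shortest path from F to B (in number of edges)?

2

Distance 0: F.
Distance 1: C, D, G.
Distance 2: A, B, E, H — contains B.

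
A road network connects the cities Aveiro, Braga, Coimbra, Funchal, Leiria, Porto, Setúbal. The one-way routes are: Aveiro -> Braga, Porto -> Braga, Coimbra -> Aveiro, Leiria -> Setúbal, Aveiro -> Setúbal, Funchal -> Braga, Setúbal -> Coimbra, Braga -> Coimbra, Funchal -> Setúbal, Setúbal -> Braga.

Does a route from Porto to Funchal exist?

Explore from Porto.
Distance 1: reach Braga.
Distance 2: reach Coimbra.
Distance 3: reach Aveiro.
Distance 4: reach Setúbal.
The search from Porto is exhausted; no directed path reaches Funchal.

No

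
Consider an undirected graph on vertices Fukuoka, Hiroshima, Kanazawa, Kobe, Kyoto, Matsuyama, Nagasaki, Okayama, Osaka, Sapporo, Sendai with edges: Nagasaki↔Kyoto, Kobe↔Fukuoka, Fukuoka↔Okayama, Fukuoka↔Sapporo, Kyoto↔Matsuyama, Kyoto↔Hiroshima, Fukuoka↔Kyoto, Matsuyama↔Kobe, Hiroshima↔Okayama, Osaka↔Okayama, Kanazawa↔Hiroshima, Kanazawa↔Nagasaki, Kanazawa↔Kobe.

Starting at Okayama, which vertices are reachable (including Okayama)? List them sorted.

Start at Okayama.
Its neighbours: Fukuoka, Hiroshima, Osaka.
Then their neighbours: Kanazawa, Kobe, Kyoto, Sapporo.
Then next layer: Matsuyama, Nagasaki.
Nothing further is reachable.

Fukuoka, Hiroshima, Kanazawa, Kobe, Kyoto, Matsuyama, Nagasaki, Okayama, Osaka, Sapporo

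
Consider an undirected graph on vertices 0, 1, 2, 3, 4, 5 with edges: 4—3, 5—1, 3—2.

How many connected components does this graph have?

3

From 0: component {0}.
From 1: component {1, 5}.
From 2: component {2, 3, 4}.
That's 3 components.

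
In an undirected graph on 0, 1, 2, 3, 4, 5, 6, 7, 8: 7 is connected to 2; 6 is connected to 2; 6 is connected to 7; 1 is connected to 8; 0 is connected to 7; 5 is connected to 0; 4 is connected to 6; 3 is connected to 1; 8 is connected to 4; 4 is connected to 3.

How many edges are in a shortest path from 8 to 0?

4

Distance 0: 8.
Distance 1: 1, 4.
Distance 2: 3, 6.
Distance 3: 2, 7.
Distance 4: 0 — contains 0.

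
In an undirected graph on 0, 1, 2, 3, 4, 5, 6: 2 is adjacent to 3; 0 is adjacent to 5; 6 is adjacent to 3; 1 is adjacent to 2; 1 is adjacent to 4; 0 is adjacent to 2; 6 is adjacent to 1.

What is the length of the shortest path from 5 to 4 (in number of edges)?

4

Distance 0: 5.
Distance 1: 0.
Distance 2: 2.
Distance 3: 1, 3.
Distance 4: 4, 6 — contains 4.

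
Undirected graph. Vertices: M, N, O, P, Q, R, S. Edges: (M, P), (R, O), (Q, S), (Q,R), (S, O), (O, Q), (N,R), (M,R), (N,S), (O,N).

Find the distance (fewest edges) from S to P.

Distance 0: S.
Distance 1: N, O, Q.
Distance 2: R.
Distance 3: M.
Distance 4: P — contains P.

4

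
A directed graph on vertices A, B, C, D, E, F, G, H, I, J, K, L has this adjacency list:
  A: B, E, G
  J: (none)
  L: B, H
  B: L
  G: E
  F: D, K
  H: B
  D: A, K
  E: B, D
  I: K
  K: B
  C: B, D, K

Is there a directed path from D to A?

Explore from D.
Distance 1: reach A, K.
Found A.

Yes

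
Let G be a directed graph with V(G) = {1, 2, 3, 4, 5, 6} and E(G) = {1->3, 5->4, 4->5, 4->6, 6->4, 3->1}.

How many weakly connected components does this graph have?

3

From 1: component {1, 3}.
From 2: component {2}.
From 4: component {4, 5, 6}.
That's 3 components.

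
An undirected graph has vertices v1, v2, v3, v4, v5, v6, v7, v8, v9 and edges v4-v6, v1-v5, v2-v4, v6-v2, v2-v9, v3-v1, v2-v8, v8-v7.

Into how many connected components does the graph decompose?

From v1: component {v1, v3, v5}.
From v2: component {v2, v4, v6, v7, v8, v9}.
That's 2 components.

2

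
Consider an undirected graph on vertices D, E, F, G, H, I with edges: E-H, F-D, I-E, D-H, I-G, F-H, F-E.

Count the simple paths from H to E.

3

H–D–F–E
H–E
H–F–E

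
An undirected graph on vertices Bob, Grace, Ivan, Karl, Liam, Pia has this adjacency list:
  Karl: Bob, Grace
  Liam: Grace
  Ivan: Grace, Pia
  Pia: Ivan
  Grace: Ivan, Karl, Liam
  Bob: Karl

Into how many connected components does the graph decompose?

1

From Bob: component {Bob, Grace, Ivan, Karl, Liam, Pia}.
That's 1 component.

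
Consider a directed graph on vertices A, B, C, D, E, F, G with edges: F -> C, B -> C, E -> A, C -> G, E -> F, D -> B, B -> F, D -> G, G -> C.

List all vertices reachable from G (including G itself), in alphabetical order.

C, G

Start at G.
Its neighbours: C.
Nothing further is reachable.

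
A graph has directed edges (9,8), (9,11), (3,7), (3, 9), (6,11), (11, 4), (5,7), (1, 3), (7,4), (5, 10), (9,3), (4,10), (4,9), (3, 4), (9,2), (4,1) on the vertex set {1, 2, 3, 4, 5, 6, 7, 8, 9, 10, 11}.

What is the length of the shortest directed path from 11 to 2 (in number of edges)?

Distance 0: 11.
Distance 1: 4.
Distance 2: 1, 9, 10.
Distance 3: 2, 3, 8 — contains 2.

3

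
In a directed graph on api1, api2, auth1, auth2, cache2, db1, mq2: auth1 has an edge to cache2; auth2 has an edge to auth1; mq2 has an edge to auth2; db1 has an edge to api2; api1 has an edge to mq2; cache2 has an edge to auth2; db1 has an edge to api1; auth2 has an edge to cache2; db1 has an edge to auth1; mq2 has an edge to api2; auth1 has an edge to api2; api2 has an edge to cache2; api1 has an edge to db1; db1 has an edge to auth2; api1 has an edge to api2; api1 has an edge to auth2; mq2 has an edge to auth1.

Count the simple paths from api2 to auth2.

api2→cache2→auth2

1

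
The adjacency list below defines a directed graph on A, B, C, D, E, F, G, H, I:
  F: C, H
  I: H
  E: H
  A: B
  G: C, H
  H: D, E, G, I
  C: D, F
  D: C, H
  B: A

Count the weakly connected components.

2

From A: component {A, B}.
From C: component {C, D, E, F, G, H, I}.
That's 2 components.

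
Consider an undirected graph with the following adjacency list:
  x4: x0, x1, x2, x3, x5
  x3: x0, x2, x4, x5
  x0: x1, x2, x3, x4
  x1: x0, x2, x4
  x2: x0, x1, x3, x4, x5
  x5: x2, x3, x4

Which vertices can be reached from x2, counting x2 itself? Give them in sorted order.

Start at x2.
Its neighbours: x0, x1, x3, x4, x5.
Every vertex is now reached.

x0, x1, x2, x3, x4, x5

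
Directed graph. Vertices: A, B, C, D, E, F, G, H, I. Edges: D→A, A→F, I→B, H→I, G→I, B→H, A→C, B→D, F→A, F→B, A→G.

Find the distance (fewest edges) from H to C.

Distance 0: H.
Distance 1: I.
Distance 2: B.
Distance 3: D.
Distance 4: A.
Distance 5: C, F, G — contains C.

5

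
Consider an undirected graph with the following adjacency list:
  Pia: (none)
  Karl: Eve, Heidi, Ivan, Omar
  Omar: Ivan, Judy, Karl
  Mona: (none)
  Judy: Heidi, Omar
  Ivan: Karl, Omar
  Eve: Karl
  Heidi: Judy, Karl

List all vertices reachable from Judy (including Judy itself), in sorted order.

Start at Judy.
Its neighbours: Heidi, Omar.
Then their neighbours: Ivan, Karl.
Then next layer: Eve.
Nothing further is reachable.

Eve, Heidi, Ivan, Judy, Karl, Omar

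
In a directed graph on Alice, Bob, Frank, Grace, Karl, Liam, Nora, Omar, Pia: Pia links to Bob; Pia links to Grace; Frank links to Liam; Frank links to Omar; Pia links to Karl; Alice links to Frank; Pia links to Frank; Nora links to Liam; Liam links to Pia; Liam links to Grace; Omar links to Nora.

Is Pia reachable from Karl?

No

Karl has no outgoing edges, so nothing is reachable from it.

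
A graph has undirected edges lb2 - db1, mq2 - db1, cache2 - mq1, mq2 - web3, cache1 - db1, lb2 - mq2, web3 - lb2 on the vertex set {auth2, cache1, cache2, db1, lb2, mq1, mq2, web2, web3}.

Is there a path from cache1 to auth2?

No

Explore from cache1.
Distance 1: reach db1.
Distance 2: reach lb2, mq2.
Distance 3: reach web3.
The search is exhausted without reaching auth2; it lies in a different component.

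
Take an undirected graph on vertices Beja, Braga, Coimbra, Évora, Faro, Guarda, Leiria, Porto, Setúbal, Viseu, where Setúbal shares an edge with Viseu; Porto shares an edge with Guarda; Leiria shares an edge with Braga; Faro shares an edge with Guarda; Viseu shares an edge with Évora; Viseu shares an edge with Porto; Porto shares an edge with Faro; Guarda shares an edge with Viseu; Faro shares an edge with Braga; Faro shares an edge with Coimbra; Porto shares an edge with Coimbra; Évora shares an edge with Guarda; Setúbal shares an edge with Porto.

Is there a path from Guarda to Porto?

Yes

Explore from Guarda.
Distance 1: reach Évora, Faro, Porto, Viseu.
Found Porto.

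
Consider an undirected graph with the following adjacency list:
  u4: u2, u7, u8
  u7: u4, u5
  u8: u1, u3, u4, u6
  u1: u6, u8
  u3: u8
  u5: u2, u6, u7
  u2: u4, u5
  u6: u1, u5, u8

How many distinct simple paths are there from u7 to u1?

8

u7–u4–u2–u5–u6–u1
u7–u4–u2–u5–u6–u8–u1
u7–u4–u8–u1
u7–u4–u8–u6–u1
u7–u5–u2–u4–u8–u1
u7–u5–u2–u4–u8–u6–u1
u7–u5–u6–u1
u7–u5–u6–u8–u1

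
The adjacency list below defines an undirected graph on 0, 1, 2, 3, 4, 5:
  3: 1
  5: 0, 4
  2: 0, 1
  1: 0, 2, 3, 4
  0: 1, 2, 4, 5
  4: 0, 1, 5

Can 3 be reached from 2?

Explore from 2.
Distance 1: reach 0, 1.
Distance 2: reach 3, 4, 5.
Found 3.

Yes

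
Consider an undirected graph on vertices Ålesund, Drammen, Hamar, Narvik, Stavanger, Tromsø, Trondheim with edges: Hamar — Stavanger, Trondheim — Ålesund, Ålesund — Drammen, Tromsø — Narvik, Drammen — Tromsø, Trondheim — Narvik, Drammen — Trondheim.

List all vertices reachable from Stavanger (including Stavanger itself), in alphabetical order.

Start at Stavanger.
Its neighbours: Hamar.
Nothing further is reachable.

Hamar, Stavanger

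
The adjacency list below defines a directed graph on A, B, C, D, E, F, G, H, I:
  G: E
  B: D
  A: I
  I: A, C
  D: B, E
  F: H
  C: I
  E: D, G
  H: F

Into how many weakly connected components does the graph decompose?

3

From A: component {A, C, I}.
From B: component {B, D, E, G}.
From F: component {F, H}.
That's 3 components.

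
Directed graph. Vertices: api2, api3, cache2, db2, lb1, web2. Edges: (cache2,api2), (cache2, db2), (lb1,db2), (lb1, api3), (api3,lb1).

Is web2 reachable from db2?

No

db2 has no outgoing edges, so nothing is reachable from it.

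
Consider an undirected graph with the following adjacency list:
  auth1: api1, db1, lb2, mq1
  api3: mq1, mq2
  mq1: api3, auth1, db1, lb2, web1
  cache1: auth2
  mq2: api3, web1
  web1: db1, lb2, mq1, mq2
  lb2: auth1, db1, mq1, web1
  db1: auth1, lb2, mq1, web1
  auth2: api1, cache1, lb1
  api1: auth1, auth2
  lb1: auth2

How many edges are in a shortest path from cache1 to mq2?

6

Distance 0: cache1.
Distance 1: auth2.
Distance 2: api1, lb1.
Distance 3: auth1.
Distance 4: db1, lb2, mq1.
Distance 5: api3, web1.
Distance 6: mq2 — contains mq2.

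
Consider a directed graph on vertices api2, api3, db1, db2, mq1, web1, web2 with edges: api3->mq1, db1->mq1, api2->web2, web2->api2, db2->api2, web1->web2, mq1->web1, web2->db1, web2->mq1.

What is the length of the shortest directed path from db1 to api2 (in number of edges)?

4

Distance 0: db1.
Distance 1: mq1.
Distance 2: web1.
Distance 3: web2.
Distance 4: api2 — contains api2.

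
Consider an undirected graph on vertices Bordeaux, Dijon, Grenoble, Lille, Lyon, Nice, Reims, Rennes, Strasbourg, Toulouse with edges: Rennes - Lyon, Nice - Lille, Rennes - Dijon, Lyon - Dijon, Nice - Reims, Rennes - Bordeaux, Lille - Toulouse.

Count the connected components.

4

From Bordeaux: component {Bordeaux, Dijon, Lyon, Rennes}.
From Grenoble: component {Grenoble}.
From Lille: component {Lille, Nice, Reims, Toulouse}.
From Strasbourg: component {Strasbourg}.
That's 4 components.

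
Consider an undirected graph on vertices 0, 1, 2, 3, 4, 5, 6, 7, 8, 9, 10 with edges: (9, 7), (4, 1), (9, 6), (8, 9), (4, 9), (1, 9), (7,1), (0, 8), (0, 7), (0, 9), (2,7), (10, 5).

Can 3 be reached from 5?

Explore from 5.
Distance 1: reach 10.
The search is exhausted without reaching 3; it lies in a different component.

No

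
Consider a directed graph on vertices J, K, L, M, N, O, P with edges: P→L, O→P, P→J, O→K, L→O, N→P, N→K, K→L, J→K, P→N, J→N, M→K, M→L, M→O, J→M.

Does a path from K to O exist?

Explore from K.
Distance 1: reach L.
Distance 2: reach O.
Found O.

Yes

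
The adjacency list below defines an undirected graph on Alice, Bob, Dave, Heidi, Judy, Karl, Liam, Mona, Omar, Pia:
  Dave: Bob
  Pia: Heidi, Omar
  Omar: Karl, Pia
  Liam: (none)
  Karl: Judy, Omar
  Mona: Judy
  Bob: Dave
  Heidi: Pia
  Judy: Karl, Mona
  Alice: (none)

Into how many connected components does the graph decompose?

From Alice: component {Alice}.
From Bob: component {Bob, Dave}.
From Heidi: component {Heidi, Judy, Karl, Mona, Omar, Pia}.
From Liam: component {Liam}.
That's 4 components.

4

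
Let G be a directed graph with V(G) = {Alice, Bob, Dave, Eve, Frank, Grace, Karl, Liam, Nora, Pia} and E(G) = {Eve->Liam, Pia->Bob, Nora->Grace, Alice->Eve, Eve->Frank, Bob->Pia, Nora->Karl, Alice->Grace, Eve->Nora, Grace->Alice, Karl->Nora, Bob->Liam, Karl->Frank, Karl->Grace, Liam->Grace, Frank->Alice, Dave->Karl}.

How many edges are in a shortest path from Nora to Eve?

3

Distance 0: Nora.
Distance 1: Grace, Karl.
Distance 2: Alice, Frank.
Distance 3: Eve — contains Eve.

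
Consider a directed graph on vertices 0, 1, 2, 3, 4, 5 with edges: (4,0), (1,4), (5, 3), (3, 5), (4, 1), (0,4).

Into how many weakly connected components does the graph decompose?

From 0: component {0, 1, 4}.
From 2: component {2}.
From 3: component {3, 5}.
That's 3 components.

3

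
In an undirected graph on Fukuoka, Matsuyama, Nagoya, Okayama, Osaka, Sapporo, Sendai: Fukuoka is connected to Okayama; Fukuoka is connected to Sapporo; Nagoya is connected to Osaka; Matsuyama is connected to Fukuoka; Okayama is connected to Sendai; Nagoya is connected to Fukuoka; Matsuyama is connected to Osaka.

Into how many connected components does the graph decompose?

1

From Fukuoka: component {Fukuoka, Matsuyama, Nagoya, Okayama, Osaka, Sapporo, Sendai}.
That's 1 component.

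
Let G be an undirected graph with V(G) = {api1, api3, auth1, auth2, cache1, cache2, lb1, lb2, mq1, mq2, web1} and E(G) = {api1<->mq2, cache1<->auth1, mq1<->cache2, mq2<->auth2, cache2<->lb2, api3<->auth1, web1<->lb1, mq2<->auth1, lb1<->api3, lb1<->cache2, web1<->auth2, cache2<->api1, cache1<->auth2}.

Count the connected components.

1

From api1: component {api1, api3, auth1, auth2, cache1, cache2, lb1, lb2, mq1, mq2, web1}.
That's 1 component.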